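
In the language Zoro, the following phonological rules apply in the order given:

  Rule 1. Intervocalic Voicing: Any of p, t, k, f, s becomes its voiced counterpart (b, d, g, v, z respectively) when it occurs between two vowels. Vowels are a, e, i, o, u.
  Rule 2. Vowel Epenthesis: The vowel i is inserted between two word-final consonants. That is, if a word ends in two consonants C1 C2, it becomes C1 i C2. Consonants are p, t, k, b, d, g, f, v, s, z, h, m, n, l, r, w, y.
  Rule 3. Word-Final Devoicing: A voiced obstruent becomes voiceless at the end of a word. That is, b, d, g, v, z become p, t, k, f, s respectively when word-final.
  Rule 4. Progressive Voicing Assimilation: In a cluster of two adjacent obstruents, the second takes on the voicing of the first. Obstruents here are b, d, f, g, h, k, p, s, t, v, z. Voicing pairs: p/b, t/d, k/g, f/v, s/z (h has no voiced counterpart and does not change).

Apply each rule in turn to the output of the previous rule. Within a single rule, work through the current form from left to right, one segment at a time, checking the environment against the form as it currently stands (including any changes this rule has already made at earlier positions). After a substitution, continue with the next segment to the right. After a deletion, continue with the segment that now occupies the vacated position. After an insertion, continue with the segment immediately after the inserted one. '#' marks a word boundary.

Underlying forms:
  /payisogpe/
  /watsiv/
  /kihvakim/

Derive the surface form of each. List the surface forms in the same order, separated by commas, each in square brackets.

/payisogpe/:
  Rule 1 Intervocalic Voicing: [payisogpe] → [payizogpe]
  Rule 2 Vowel Epenthesis: no change — [payizogpe]
  Rule 3 Word-Final Devoicing: no change — [payizogpe]
  Rule 4 Progressive Voicing Assimilation: [payizogpe] → [payizogbe]
/watsiv/:
  Rule 1 Intervocalic Voicing: no change — [watsiv]
  Rule 2 Vowel Epenthesis: no change — [watsiv]
  Rule 3 Word-Final Devoicing: [watsiv] → [watsif]
  Rule 4 Progressive Voicing Assimilation: no change — [watsif]
/kihvakim/:
  Rule 1 Intervocalic Voicing: [kihvakim] → [kihvagim]
  Rule 2 Vowel Epenthesis: no change — [kihvagim]
  Rule 3 Word-Final Devoicing: no change — [kihvagim]
  Rule 4 Progressive Voicing Assimilation: [kihvagim] → [kihfagim]

[payizogbe], [watsif], [kihfagim]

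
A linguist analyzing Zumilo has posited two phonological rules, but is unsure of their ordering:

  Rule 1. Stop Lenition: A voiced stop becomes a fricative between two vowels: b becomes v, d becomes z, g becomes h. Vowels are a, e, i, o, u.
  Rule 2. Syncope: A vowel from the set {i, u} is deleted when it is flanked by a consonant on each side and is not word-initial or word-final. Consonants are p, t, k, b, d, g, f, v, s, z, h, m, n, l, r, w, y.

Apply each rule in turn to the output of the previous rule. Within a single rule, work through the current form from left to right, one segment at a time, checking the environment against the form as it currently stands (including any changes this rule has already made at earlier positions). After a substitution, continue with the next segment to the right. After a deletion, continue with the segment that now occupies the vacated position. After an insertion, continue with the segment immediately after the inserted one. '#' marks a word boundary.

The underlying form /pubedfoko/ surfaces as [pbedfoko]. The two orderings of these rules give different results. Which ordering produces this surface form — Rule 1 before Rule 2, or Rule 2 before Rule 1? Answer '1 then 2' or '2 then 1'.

Order 1 then 2:
  1 Stop Lenition: [pubedfoko] → [puvedfoko]
  2 Syncope: [puvedfoko] → [pvedfoko]
  result: [pvedfoko]
Order 2 then 1:
  2 Syncope: [pubedfoko] → [pbedfoko]
  1 Stop Lenition: no change — [pbedfoko]
  result: [pbedfoko]

2 then 1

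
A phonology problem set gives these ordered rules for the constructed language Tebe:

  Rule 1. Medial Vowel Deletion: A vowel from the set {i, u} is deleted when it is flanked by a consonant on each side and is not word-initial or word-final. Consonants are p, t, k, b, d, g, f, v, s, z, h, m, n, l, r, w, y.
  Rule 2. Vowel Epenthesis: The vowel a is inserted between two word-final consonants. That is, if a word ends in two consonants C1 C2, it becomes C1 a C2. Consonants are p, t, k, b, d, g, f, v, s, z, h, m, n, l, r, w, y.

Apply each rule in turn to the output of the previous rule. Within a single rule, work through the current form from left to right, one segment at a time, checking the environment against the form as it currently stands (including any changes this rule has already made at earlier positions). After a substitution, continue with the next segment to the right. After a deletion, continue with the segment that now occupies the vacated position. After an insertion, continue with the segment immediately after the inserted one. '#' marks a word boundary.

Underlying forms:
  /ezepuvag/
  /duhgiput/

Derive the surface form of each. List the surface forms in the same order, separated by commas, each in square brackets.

/ezepuvag/:
  Rule 1 Medial Vowel Deletion: [ezepuvag] → [ezepvag]
  Rule 2 Vowel Epenthesis: no change — [ezepvag]
/duhgiput/:
  Rule 1 Medial Vowel Deletion: [duhgiput] → [dhgpt]
  Rule 2 Vowel Epenthesis: [dhgpt] → [dhgpat]

[ezepvag], [dhgpat]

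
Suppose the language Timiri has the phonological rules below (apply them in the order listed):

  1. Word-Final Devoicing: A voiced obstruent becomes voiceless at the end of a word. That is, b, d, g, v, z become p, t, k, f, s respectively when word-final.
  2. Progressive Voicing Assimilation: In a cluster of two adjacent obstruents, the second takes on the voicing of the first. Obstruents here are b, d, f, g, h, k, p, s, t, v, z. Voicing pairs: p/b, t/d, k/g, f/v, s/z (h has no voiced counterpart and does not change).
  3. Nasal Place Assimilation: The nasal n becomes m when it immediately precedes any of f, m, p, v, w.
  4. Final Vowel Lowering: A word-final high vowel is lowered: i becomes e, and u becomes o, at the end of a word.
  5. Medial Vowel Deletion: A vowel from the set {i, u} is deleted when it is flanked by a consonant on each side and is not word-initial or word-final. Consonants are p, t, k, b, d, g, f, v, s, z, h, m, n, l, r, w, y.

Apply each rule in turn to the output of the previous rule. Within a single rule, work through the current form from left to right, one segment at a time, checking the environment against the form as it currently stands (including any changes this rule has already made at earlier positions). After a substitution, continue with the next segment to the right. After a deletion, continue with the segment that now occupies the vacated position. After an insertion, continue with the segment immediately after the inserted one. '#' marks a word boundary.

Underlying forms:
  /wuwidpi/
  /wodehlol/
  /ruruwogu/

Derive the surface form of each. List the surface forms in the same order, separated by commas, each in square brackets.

/wuwidpi/:
  1 Word-Final Devoicing: no change — [wuwidpi]
  2 Progressive Voicing Assimilation: [wuwidpi] → [wuwidbi]
  3 Nasal Place Assimilation: no change — [wuwidbi]
  4 Final Vowel Lowering: [wuwidbi] → [wuwidbe]
  5 Medial Vowel Deletion: [wuwidbe] → [wwdbe]
/wodehlol/:
  1 Word-Final Devoicing: no change — [wodehlol]
  2 Progressive Voicing Assimilation: no change — [wodehlol]
  3 Nasal Place Assimilation: no change — [wodehlol]
  4 Final Vowel Lowering: no change — [wodehlol]
  5 Medial Vowel Deletion: no change — [wodehlol]
/ruruwogu/:
  1 Word-Final Devoicing: no change — [ruruwogu]
  2 Progressive Voicing Assimilation: no change — [ruruwogu]
  3 Nasal Place Assimilation: no change — [ruruwogu]
  4 Final Vowel Lowering: [ruruwogu] → [ruruwogo]
  5 Medial Vowel Deletion: [ruruwogo] → [rrwogo]

[wwdbe], [wodehlol], [rrwogo]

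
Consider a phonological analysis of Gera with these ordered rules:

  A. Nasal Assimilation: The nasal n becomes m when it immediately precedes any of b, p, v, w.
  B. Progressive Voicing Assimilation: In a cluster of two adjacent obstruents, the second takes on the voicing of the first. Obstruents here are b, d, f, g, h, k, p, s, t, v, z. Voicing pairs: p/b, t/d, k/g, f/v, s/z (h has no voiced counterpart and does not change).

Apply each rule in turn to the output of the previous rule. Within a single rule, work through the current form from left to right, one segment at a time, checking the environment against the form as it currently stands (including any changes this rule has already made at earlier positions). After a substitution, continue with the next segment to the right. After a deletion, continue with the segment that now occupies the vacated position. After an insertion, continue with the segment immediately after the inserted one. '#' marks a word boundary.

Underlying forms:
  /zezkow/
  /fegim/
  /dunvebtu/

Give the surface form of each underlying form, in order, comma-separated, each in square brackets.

/zezkow/:
  A Nasal Assimilation: no change — [zezkow]
  B Progressive Voicing Assimilation: [zezkow] → [zezgow]
/fegim/:
  A Nasal Assimilation: no change — [fegim]
  B Progressive Voicing Assimilation: no change — [fegim]
/dunvebtu/:
  A Nasal Assimilation: [dunvebtu] → [dumvebtu]
  B Progressive Voicing Assimilation: [dumvebtu] → [dumvebdu]

[zezgow], [fegim], [dumvebdu]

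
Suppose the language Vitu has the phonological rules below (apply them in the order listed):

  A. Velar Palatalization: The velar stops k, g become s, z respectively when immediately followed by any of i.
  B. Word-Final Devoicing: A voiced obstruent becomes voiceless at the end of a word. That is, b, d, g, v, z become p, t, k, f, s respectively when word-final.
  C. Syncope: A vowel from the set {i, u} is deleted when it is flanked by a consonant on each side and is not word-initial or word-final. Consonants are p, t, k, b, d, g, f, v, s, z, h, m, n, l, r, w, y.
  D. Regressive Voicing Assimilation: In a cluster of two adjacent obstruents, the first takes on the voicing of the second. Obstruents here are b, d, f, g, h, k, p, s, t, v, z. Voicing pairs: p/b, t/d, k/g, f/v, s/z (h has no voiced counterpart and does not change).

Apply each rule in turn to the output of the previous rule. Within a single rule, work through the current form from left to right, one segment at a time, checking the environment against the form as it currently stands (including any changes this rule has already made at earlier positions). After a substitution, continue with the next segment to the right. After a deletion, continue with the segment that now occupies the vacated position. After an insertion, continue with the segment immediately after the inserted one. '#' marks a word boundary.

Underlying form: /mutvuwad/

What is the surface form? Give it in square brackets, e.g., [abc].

[mdvwat]

A Velar Palatalization: no change — [mutvuwad]
B Word-Final Devoicing: [mutvuwad] → [mutvuwat]
C Syncope: [mutvuwat] → [mtvwat]
D Regressive Voicing Assimilation: [mtvwat] → [mdvwat]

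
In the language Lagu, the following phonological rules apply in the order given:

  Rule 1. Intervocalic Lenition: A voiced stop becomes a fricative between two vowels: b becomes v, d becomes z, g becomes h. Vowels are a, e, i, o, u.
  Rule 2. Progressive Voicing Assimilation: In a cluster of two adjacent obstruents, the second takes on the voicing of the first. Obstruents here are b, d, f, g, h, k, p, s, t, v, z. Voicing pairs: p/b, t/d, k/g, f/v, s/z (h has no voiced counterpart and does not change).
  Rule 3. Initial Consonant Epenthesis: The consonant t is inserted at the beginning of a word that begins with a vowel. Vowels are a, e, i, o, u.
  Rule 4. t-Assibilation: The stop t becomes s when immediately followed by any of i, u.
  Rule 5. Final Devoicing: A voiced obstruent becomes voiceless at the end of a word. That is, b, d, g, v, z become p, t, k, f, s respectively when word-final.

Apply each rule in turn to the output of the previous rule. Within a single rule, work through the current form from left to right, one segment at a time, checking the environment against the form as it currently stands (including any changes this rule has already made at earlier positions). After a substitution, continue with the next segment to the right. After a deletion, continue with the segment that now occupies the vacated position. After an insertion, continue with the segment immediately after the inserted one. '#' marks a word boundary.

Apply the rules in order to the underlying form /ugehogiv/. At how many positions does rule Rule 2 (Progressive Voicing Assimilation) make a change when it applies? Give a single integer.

0

Rule 1 Intervocalic Lenition: [ugehogiv] → [uhehohiv]
Rule 2 Progressive Voicing Assimilation: no change — [uhehohiv]
Rule 3 Initial Consonant Epenthesis: [uhehohiv] → [tuhehohiv]
Rule 4 t-Assibilation: [tuhehohiv] → [suhehohiv]
Rule 5 Final Devoicing: [suhehohiv] → [suhehohif]
Rule Rule 2 changed 0 position(s).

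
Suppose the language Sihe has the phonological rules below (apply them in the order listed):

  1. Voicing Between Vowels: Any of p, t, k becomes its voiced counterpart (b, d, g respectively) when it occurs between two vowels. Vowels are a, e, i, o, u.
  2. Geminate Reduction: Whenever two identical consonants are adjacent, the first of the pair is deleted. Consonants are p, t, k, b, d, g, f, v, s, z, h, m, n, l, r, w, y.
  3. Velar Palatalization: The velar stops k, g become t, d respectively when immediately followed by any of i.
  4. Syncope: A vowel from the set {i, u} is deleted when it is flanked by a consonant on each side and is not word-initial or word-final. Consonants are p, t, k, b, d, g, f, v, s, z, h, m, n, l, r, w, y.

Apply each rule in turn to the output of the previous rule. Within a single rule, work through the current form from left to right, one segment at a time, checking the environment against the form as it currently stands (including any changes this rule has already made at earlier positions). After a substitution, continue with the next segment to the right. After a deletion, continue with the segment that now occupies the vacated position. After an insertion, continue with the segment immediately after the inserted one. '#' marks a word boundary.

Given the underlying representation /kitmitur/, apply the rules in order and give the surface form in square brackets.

[ttmdr]

1 Voicing Between Vowels: [kitmitur] → [kitmidur]
2 Geminate Reduction: no change — [kitmidur]
3 Velar Palatalization: [kitmidur] → [titmidur]
4 Syncope: [titmidur] → [ttmdr]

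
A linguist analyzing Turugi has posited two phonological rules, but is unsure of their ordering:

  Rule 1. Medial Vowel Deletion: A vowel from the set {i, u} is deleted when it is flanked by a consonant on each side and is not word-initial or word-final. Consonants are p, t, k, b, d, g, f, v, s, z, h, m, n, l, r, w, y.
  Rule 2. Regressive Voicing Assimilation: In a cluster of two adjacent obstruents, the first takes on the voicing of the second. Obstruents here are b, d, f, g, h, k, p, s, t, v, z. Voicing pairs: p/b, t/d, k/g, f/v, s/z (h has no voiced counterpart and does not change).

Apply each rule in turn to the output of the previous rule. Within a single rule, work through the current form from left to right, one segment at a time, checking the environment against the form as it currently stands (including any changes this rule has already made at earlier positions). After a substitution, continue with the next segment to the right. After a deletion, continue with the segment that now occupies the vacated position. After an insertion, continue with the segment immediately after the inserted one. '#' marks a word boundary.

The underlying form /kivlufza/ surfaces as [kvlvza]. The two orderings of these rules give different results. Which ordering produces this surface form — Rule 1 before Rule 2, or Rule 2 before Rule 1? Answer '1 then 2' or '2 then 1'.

Order 1 then 2:
  1 Medial Vowel Deletion: [kivlufza] → [kvlfza]
  2 Regressive Voicing Assimilation: [kvlfza] → [gvlvza]
  result: [gvlvza]
Order 2 then 1:
  2 Regressive Voicing Assimilation: [kivlufza] → [kivluvza]
  1 Medial Vowel Deletion: [kivluvza] → [kvlvza]
  result: [kvlvza]

2 then 1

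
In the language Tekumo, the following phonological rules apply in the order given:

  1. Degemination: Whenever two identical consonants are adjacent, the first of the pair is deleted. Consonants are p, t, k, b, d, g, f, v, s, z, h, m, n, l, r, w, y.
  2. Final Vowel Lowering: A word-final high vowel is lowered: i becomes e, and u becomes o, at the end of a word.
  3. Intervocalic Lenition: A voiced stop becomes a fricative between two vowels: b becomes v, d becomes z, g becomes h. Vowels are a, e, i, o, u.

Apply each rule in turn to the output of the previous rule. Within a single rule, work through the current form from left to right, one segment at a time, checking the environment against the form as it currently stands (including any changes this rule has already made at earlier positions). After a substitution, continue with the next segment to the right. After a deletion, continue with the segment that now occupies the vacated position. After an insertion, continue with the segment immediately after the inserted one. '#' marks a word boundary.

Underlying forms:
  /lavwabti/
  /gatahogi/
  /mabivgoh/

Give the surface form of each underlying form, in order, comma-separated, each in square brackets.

[lavwabte], [gatahohe], [mavivgoh]

/lavwabti/:
  1 Degemination: no change — [lavwabti]
  2 Final Vowel Lowering: [lavwabti] → [lavwabte]
  3 Intervocalic Lenition: no change — [lavwabte]
/gatahogi/:
  1 Degemination: no change — [gatahogi]
  2 Final Vowel Lowering: [gatahogi] → [gatahoge]
  3 Intervocalic Lenition: [gatahoge] → [gatahohe]
/mabivgoh/:
  1 Degemination: no change — [mabivgoh]
  2 Final Vowel Lowering: no change — [mabivgoh]
  3 Intervocalic Lenition: [mabivgoh] → [mavivgoh]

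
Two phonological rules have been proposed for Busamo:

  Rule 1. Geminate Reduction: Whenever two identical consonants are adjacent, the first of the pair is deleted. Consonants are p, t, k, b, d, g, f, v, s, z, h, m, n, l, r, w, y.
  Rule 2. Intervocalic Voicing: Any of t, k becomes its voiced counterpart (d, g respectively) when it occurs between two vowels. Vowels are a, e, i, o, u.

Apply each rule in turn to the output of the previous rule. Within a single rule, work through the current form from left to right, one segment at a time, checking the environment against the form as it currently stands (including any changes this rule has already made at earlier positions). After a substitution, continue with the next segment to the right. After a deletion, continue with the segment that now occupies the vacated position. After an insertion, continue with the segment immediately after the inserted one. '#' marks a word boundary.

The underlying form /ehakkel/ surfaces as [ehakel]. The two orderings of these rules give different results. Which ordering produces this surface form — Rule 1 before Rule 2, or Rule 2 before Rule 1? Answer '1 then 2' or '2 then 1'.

Order 1 then 2:
  1 Geminate Reduction: [ehakkel] → [ehakel]
  2 Intervocalic Voicing: [ehakel] → [ehagel]
  result: [ehagel]
Order 2 then 1:
  2 Intervocalic Voicing: no change — [ehakkel]
  1 Geminate Reduction: [ehakkel] → [ehakel]
  result: [ehakel]

2 then 1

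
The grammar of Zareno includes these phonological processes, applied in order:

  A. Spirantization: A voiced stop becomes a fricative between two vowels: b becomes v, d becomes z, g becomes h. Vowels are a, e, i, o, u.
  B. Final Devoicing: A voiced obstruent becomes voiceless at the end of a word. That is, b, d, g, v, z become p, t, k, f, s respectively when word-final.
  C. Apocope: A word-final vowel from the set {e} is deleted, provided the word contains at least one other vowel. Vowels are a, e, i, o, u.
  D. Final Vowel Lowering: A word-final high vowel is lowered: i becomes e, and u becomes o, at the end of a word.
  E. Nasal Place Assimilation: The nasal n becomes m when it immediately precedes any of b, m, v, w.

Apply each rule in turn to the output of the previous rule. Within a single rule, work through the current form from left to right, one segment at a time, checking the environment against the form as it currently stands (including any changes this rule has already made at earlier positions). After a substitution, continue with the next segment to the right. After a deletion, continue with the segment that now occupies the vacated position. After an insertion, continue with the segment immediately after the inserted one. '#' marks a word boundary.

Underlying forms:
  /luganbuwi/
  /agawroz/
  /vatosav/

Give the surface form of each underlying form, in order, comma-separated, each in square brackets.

[luhambuwe], [ahawros], [vatosaf]

/luganbuwi/:
  A Spirantization: [luganbuwi] → [luhanbuwi]
  B Final Devoicing: no change — [luhanbuwi]
  C Apocope: no change — [luhanbuwi]
  D Final Vowel Lowering: [luhanbuwi] → [luhanbuwe]
  E Nasal Place Assimilation: [luhanbuwe] → [luhambuwe]
/agawroz/:
  A Spirantization: [agawroz] → [ahawroz]
  B Final Devoicing: [ahawroz] → [ahawros]
  C Apocope: no change — [ahawros]
  D Final Vowel Lowering: no change — [ahawros]
  E Nasal Place Assimilation: no change — [ahawros]
/vatosav/:
  A Spirantization: no change — [vatosav]
  B Final Devoicing: [vatosav] → [vatosaf]
  C Apocope: no change — [vatosaf]
  D Final Vowel Lowering: no change — [vatosaf]
  E Nasal Place Assimilation: no change — [vatosaf]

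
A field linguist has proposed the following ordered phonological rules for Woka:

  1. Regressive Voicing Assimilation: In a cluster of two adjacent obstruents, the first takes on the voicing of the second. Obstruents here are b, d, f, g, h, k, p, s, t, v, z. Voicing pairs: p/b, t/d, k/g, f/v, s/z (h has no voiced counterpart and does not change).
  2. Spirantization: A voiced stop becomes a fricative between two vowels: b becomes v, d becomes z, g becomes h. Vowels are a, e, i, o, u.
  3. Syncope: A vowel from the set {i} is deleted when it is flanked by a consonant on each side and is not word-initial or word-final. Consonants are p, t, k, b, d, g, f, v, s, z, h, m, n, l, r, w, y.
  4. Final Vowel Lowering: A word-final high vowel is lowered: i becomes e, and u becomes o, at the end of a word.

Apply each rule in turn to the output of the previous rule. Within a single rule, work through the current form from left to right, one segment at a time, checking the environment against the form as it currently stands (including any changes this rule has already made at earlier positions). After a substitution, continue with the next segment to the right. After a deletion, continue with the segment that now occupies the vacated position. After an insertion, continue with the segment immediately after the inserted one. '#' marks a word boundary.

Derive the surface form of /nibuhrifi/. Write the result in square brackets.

[nvuhrfe]

1 Regressive Voicing Assimilation: no change — [nibuhrifi]
2 Spirantization: [nibuhrifi] → [nivuhrifi]
3 Syncope: [nivuhrifi] → [nvuhrfi]
4 Final Vowel Lowering: [nvuhrfi] → [nvuhrfe]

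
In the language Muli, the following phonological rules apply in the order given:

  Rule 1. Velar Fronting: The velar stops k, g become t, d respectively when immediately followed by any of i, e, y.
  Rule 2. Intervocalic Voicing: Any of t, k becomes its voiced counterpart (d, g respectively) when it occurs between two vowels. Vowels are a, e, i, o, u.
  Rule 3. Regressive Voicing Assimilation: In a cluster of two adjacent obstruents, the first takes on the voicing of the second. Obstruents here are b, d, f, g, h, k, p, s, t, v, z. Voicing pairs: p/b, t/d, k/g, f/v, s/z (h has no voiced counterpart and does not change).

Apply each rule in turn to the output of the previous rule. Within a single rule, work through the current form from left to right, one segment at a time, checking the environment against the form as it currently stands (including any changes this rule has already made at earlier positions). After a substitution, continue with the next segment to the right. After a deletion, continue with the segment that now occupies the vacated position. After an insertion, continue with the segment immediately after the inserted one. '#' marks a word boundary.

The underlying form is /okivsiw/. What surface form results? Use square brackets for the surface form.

Rule 1 Velar Fronting: [okivsiw] → [otivsiw]
Rule 2 Intervocalic Voicing: [otivsiw] → [odivsiw]
Rule 3 Regressive Voicing Assimilation: [odivsiw] → [odifsiw]

[odifsiw]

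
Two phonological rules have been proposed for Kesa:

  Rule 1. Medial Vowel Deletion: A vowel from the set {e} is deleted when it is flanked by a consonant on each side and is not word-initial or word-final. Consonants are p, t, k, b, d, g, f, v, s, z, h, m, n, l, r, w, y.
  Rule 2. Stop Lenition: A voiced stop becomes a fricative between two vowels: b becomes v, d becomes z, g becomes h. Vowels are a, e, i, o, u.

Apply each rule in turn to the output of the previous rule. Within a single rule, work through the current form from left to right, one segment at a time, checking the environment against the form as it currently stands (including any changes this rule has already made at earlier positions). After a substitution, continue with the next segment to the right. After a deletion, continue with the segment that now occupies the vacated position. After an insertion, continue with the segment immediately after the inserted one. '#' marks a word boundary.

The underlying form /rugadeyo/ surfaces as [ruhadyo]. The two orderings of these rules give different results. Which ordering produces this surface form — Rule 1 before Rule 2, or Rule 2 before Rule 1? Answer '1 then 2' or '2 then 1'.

Order 1 then 2:
  1 Medial Vowel Deletion: [rugadeyo] → [rugadyo]
  2 Stop Lenition: [rugadyo] → [ruhadyo]
  result: [ruhadyo]
Order 2 then 1:
  2 Stop Lenition: [rugadeyo] → [ruhazeyo]
  1 Medial Vowel Deletion: [ruhazeyo] → [ruhazyo]
  result: [ruhazyo]

1 then 2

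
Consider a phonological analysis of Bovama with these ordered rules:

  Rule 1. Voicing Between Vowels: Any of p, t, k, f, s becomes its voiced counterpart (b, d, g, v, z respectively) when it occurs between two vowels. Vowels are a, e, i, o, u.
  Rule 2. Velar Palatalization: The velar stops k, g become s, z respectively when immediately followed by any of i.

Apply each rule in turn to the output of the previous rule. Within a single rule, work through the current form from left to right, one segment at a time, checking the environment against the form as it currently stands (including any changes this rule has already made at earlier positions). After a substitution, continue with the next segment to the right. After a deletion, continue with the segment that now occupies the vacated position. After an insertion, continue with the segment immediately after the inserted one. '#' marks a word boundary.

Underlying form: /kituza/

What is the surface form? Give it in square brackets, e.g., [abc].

[siduza]

Rule 1 Voicing Between Vowels: [kituza] → [kiduza]
Rule 2 Velar Palatalization: [kiduza] → [siduza]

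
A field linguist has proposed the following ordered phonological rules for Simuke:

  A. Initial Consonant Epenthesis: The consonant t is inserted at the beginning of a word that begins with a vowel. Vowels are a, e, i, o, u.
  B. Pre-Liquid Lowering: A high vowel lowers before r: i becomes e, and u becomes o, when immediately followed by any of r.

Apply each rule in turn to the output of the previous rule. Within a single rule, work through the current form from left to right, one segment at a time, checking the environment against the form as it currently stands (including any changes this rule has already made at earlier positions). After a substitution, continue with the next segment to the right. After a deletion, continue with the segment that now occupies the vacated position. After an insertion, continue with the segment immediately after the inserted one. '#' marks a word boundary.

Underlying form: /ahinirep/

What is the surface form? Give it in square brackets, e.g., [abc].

[tahinerep]

A Initial Consonant Epenthesis: [ahinirep] → [tahinirep]
B Pre-Liquid Lowering: [tahinirep] → [tahinerep]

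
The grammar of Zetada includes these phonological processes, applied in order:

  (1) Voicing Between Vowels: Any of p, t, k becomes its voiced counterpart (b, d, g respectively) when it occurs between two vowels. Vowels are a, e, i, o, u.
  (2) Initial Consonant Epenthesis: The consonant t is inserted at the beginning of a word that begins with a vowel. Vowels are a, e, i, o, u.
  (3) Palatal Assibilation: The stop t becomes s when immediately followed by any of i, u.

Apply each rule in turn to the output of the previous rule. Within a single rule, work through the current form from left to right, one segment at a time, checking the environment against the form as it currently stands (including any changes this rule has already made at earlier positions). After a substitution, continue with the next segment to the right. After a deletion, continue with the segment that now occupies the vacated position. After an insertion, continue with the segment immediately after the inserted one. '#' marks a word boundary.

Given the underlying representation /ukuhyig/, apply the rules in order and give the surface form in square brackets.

(1) Voicing Between Vowels: [ukuhyig] → [uguhyig]
(2) Initial Consonant Epenthesis: [uguhyig] → [tuguhyig]
(3) Palatal Assibilation: [tuguhyig] → [suguhyig]

[suguhyig]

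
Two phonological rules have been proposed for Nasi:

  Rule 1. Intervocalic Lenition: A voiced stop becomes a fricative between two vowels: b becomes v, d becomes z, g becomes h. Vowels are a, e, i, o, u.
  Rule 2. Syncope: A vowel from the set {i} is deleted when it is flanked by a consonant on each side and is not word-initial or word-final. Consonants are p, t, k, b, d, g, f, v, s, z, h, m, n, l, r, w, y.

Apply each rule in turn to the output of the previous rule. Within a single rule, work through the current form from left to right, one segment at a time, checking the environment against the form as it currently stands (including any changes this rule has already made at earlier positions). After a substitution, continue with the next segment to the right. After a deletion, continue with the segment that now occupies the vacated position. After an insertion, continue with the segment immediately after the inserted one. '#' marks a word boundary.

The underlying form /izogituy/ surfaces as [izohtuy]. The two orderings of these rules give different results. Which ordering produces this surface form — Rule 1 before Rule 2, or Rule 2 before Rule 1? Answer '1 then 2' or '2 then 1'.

Order 1 then 2:
  1 Intervocalic Lenition: [izogituy] → [izohituy]
  2 Syncope: [izohituy] → [izohtuy]
  result: [izohtuy]
Order 2 then 1:
  2 Syncope: [izogituy] → [izogtuy]
  1 Intervocalic Lenition: no change — [izogtuy]
  result: [izogtuy]

1 then 2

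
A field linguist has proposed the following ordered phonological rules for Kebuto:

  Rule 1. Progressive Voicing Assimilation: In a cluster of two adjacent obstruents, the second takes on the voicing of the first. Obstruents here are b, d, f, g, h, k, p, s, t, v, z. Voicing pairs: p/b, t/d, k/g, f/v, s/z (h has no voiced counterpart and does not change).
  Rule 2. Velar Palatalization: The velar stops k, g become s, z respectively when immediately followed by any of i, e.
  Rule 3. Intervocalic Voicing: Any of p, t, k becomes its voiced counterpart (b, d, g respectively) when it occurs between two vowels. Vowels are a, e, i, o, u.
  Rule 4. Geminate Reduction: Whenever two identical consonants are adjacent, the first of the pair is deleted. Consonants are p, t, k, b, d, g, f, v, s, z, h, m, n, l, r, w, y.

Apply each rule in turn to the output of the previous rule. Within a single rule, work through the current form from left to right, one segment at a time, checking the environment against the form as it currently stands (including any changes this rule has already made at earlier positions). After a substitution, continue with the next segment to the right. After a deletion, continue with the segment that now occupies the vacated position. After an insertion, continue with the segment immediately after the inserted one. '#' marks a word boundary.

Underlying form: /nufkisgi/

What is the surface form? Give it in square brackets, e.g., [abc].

[nufsisi]

Rule 1 Progressive Voicing Assimilation: [nufkisgi] → [nufkiski]
Rule 2 Velar Palatalization: [nufkiski] → [nufsissi]
Rule 3 Intervocalic Voicing: no change — [nufsissi]
Rule 4 Geminate Reduction: [nufsissi] → [nufsisi]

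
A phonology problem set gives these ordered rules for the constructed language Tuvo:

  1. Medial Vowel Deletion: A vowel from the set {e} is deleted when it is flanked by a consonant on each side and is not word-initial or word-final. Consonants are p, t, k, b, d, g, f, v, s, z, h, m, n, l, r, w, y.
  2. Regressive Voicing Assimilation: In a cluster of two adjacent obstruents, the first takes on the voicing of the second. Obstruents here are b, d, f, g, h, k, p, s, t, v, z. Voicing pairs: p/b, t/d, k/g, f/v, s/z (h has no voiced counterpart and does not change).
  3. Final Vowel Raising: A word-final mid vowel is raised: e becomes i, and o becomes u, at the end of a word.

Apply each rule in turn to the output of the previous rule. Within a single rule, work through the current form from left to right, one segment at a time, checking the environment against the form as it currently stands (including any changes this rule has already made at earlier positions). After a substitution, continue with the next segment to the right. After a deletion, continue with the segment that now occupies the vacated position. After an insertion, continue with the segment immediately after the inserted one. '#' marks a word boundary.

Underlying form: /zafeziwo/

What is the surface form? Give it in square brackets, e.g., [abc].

1 Medial Vowel Deletion: [zafeziwo] → [zafziwo]
2 Regressive Voicing Assimilation: [zafziwo] → [zavziwo]
3 Final Vowel Raising: [zavziwo] → [zavziwu]

[zavziwu]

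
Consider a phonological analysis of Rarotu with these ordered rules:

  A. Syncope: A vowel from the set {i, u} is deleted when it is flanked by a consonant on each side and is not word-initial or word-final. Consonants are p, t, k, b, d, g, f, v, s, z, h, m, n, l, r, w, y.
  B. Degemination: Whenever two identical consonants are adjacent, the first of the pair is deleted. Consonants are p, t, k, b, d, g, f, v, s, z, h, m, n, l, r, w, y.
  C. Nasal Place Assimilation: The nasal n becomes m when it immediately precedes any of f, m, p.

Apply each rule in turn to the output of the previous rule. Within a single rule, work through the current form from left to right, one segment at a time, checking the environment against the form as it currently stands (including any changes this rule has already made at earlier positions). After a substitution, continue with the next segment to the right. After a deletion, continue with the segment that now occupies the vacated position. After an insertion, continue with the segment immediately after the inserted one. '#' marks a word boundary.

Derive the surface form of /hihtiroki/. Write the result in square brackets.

[htroki]

A Syncope: [hihtiroki] → [hhtroki]
B Degemination: [hhtroki] → [htroki]
C Nasal Place Assimilation: no change — [htroki]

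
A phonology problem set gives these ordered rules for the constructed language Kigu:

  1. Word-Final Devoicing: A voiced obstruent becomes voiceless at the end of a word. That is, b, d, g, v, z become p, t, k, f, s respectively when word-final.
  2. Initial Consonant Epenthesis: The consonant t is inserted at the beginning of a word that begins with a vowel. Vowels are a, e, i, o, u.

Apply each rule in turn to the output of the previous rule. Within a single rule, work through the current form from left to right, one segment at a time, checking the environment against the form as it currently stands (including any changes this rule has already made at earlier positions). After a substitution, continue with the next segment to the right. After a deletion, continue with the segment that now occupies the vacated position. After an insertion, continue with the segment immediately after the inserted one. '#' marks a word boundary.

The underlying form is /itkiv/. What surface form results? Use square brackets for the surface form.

[titkif]

1 Word-Final Devoicing: [itkiv] → [itkif]
2 Initial Consonant Epenthesis: [itkif] → [titkif]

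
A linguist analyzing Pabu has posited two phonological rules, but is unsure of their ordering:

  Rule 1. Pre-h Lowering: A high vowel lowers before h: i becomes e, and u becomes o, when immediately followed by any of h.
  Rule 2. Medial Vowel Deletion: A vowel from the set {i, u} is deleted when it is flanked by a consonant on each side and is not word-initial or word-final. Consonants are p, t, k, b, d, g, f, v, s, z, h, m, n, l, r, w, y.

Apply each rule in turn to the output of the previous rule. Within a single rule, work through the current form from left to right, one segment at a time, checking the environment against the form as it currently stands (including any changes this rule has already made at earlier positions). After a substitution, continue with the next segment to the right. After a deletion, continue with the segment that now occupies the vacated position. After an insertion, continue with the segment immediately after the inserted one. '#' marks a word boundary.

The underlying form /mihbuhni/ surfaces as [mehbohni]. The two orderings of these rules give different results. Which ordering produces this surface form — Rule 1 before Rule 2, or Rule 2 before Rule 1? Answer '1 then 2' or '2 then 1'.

Order 1 then 2:
  1 Pre-h Lowering: [mihbuhni] → [mehbohni]
  2 Medial Vowel Deletion: no change — [mehbohni]
  result: [mehbohni]
Order 2 then 1:
  2 Medial Vowel Deletion: [mihbuhni] → [mhbhni]
  1 Pre-h Lowering: no change — [mhbhni]
  result: [mhbhni]

1 then 2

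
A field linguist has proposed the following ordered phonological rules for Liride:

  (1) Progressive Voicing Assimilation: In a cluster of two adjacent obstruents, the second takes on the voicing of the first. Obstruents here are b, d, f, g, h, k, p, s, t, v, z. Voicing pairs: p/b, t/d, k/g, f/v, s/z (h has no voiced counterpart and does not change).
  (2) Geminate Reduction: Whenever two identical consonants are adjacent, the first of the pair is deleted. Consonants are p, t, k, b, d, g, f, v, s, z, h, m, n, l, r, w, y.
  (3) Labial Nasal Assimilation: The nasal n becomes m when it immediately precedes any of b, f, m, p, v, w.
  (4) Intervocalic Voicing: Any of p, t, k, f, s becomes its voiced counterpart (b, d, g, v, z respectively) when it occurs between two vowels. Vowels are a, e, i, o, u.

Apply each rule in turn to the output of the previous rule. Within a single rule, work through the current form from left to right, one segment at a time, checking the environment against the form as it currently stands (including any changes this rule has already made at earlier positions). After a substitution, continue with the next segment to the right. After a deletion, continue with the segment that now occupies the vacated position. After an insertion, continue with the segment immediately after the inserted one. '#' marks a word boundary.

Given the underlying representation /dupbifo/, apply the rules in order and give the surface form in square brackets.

[dubivo]

(1) Progressive Voicing Assimilation: [dupbifo] → [duppifo]
(2) Geminate Reduction: [duppifo] → [dupifo]
(3) Labial Nasal Assimilation: no change — [dupifo]
(4) Intervocalic Voicing: [dupifo] → [dubivo]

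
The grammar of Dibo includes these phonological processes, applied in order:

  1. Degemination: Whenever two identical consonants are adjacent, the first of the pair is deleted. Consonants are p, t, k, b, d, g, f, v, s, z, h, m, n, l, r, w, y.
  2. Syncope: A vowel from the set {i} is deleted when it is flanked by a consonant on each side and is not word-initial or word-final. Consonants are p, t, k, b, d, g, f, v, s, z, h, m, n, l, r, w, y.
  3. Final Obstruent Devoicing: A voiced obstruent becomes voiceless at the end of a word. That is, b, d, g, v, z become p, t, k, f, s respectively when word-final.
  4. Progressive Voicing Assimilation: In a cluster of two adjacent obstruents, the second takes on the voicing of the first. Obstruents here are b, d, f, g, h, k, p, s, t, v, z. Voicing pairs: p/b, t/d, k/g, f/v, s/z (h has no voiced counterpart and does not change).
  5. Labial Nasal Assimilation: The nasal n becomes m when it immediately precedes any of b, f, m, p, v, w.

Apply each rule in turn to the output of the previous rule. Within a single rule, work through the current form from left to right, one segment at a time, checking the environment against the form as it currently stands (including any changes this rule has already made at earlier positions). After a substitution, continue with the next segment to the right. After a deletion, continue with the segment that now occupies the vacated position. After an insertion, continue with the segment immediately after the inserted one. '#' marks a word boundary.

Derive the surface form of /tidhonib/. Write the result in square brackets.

1 Degemination: no change — [tidhonib]
2 Syncope: [tidhonib] → [tdhonb]
3 Final Obstruent Devoicing: [tdhonb] → [tdhonp]
4 Progressive Voicing Assimilation: [tdhonp] → [tthonp]
5 Labial Nasal Assimilation: [tthonp] → [tthomp]

[tthomp]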